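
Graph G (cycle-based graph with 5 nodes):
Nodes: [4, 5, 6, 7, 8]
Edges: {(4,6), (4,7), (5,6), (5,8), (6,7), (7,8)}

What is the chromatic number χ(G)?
Clique number ω(G) = 3 (lower bound: χ ≥ ω).
The clique on [4, 6, 7] has size 3, forcing χ ≥ 3, and the coloring below uses 3 colors, so χ(G) = 3.
A valid 3-coloring: color 1: [6, 8]; color 2: [5, 7]; color 3: [4].

χ(G) = 3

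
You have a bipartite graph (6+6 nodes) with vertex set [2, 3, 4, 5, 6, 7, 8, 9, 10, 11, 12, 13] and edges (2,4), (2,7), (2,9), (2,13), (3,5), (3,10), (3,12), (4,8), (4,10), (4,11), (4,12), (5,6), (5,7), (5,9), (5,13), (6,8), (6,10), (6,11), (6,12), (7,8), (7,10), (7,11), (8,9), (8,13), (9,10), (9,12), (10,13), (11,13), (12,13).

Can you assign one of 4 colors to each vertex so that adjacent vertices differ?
Yes, G is 4-colorable

A valid 4-coloring: color 1: [2, 5, 8, 10, 11, 12]; color 2: [3, 4, 6, 7, 9, 13].
(χ(G) = 2 ≤ 4.)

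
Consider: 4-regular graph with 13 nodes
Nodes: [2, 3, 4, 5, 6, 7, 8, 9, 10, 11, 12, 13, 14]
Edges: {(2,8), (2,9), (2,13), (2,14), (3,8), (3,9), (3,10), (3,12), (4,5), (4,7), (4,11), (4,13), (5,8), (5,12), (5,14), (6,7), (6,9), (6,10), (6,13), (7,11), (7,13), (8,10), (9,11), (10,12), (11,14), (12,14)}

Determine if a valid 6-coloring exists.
A valid 6-coloring: color 1: [8, 9, 12, 13]; color 2: [3, 4, 6, 14]; color 3: [2, 5, 10, 11]; color 4: [7].
(χ(G) = 4 ≤ 6.)

Yes, G is 6-colorable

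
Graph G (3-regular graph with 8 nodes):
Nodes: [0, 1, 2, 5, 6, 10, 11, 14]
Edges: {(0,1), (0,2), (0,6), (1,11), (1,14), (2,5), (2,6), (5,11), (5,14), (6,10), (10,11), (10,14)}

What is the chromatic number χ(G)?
χ(G) = 3

Clique number ω(G) = 3 (lower bound: χ ≥ ω).
The clique on [0, 2, 6] has size 3, forcing χ ≥ 3, and the coloring below uses 3 colors, so χ(G) = 3.
A valid 3-coloring: color 1: [1, 2, 10]; color 2: [6, 11, 14]; color 3: [0, 5].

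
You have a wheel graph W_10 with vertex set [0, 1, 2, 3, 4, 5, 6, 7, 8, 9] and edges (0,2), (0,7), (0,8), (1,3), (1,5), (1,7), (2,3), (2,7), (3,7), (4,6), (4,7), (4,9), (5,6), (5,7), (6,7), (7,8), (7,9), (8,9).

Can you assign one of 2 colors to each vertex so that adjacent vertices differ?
No, G is not 2-colorable

The clique on vertices [0, 7, 8] has size 3 > 2, so it alone needs 3 colors.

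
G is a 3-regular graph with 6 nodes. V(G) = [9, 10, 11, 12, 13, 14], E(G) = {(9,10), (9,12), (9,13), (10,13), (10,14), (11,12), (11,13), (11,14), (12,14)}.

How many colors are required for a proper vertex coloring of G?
χ(G) = 3

Clique number ω(G) = 3 (lower bound: χ ≥ ω).
The clique on [9, 10, 13] has size 3, forcing χ ≥ 3, and the coloring below uses 3 colors, so χ(G) = 3.
A valid 3-coloring: color 1: [10, 12]; color 2: [9, 11]; color 3: [13, 14].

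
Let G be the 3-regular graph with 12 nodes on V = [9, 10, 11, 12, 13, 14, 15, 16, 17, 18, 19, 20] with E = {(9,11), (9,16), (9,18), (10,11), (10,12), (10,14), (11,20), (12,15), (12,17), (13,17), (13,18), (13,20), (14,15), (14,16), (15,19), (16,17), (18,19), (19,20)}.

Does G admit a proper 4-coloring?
Yes, G is 4-colorable

A valid 4-coloring: color 1: [9, 10, 15, 17, 20]; color 2: [11, 12, 13, 14, 19]; color 3: [16, 18].
(χ(G) = 3 ≤ 4.)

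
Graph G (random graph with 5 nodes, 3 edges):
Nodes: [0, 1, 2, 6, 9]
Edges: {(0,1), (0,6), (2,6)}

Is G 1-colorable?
No, G is not 1-colorable

Edge (0,1) forces its endpoints to differ, so 1 color is not enough.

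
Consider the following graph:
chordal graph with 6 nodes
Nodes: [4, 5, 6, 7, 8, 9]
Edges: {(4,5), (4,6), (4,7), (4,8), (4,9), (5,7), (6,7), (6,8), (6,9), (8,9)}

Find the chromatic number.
χ(G) = 4

Clique number ω(G) = 4 (lower bound: χ ≥ ω).
The clique on [4, 6, 8, 9] has size 4, forcing χ ≥ 4, and the coloring below uses 4 colors, so χ(G) = 4.
A valid 4-coloring: color 1: [4]; color 2: [5, 6]; color 3: [7, 8]; color 4: [9].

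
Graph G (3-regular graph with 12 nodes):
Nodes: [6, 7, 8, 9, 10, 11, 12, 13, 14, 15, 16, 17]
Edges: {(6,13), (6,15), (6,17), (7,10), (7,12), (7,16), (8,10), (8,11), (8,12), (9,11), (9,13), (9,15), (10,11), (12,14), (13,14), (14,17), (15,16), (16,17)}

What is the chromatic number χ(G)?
Clique number ω(G) = 3 (lower bound: χ ≥ ω).
The clique on [8, 10, 11] has size 3, forcing χ ≥ 3, and the coloring below uses 3 colors, so χ(G) = 3.
A valid 3-coloring: color 1: [10, 12, 13, 15, 17]; color 2: [6, 11, 14, 16]; color 3: [7, 8, 9].

χ(G) = 3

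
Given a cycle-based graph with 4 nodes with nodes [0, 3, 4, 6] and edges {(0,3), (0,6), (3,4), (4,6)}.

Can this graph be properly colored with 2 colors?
A valid 2-coloring: color 1: [3, 6]; color 2: [0, 4].
(χ(G) = 2 ≤ 2.)

Yes, G is 2-colorable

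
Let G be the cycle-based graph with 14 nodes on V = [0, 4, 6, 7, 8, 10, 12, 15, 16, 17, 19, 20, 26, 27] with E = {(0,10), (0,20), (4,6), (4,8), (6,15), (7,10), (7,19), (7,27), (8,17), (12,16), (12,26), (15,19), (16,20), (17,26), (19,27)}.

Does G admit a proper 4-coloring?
A valid 4-coloring: color 1: [0, 7, 8, 15, 16, 26]; color 2: [6, 10, 12, 17, 19, 20]; color 3: [4, 27].
(χ(G) = 3 ≤ 4.)

Yes, G is 4-colorable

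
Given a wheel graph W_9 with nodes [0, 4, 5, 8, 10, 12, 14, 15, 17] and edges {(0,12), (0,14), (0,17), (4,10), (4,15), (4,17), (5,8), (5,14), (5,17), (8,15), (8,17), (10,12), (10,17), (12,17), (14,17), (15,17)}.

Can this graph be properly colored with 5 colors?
A valid 5-coloring: color 1: [17]; color 2: [0, 5, 10, 15]; color 3: [4, 8, 12, 14].
(χ(G) = 3 ≤ 5.)

Yes, G is 5-colorable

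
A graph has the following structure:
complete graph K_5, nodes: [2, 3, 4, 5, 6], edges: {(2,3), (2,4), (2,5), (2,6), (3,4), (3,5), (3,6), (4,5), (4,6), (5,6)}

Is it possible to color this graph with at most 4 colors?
The clique on vertices [2, 3, 4, 5, 6] has size 5 > 4, so it alone needs 5 colors.

No, G is not 4-colorable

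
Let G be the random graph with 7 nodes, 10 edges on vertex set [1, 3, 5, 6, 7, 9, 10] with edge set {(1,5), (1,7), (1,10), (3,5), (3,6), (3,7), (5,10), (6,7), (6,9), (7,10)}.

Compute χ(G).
χ(G) = 3

Clique number ω(G) = 3 (lower bound: χ ≥ ω).
The clique on [1, 5, 10] has size 3, forcing χ ≥ 3, and the coloring below uses 3 colors, so χ(G) = 3.
A valid 3-coloring: color 1: [5, 7, 9]; color 2: [1, 6]; color 3: [3, 10].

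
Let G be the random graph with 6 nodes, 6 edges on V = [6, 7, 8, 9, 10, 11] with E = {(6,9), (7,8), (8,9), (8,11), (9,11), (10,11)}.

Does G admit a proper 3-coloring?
Yes, G is 3-colorable

A valid 3-coloring: color 1: [6, 8, 10]; color 2: [7, 11]; color 3: [9].
(χ(G) = 3 ≤ 3.)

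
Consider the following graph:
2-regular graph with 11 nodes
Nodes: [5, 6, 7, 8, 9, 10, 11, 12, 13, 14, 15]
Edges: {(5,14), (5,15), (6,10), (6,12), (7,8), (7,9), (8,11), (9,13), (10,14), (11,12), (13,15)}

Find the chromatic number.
χ(G) = 3

Clique number ω(G) = 2 (lower bound: χ ≥ ω).
Odd cycle [5, 14, 10, 6, 12, 11, 8, 7, 9, 13, 15] needs 3 colors (χ ≥ 3).
The coloring below uses 3 colors, so χ(G) = 3.
A valid 3-coloring: color 1: [5, 7, 10, 11, 13]; color 2: [6, 8, 9, 14, 15]; color 3: [12].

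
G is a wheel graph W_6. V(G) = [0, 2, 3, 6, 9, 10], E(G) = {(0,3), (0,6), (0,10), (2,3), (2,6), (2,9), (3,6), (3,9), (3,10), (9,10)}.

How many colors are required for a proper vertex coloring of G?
Clique number ω(G) = 3 (lower bound: χ ≥ ω).
Odd cycle [2, 6, 0, 10, 9] needs 3 colors (χ ≥ 3).
Vertex 3 is adjacent to every vertex of [0, 2, 6, 9, 10], which already need 3 colors among themselves, so 3 needs a new color (χ ≥ 4).
The coloring below uses 4 colors, so χ(G) = 4.
A valid 4-coloring: color 1: [3]; color 2: [2, 10]; color 3: [6, 9]; color 4: [0].

χ(G) = 4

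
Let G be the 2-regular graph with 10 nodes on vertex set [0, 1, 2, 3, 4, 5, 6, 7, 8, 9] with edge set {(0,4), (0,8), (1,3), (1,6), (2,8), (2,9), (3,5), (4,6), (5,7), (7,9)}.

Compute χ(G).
Clique number ω(G) = 2 (lower bound: χ ≥ ω).
The graph is bipartite (no odd cycle), so 2 colors suffice: χ(G) = 2.
A valid 2-coloring: color 1: [0, 2, 3, 6, 7]; color 2: [1, 4, 5, 8, 9].

χ(G) = 2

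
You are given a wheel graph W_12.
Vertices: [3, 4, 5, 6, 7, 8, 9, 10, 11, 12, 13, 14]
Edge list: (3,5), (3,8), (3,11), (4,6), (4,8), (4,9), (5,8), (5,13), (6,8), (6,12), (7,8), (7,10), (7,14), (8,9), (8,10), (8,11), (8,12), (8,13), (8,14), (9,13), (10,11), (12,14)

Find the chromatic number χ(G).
Clique number ω(G) = 3 (lower bound: χ ≥ ω).
Odd cycle [3, 11, 10, 7, 14, 12, 6, 4, 9, 13, 5] needs 3 colors (χ ≥ 3).
Vertex 8 is adjacent to every vertex of [3, 4, 5, 6, 7, 9, 10, 11, 12, 13, 14], which already need 3 colors among themselves, so 8 needs a new color (χ ≥ 4).
The coloring below uses 4 colors, so χ(G) = 4.
A valid 4-coloring: color 1: [8]; color 2: [3, 6, 10, 13, 14]; color 3: [4, 5, 7, 11, 12]; color 4: [9].

χ(G) = 4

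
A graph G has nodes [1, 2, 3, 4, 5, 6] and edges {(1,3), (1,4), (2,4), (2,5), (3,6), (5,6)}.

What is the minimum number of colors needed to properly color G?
χ(G) = 2

Clique number ω(G) = 2 (lower bound: χ ≥ ω).
The graph is bipartite (no odd cycle), so 2 colors suffice: χ(G) = 2.
A valid 2-coloring: color 1: [1, 2, 6]; color 2: [3, 4, 5].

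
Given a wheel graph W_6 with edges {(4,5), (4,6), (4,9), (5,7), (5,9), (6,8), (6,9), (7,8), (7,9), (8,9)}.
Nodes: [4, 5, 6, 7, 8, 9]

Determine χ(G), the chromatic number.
χ(G) = 4

Clique number ω(G) = 3 (lower bound: χ ≥ ω).
Odd cycle [5, 4, 6, 8, 7] needs 3 colors (χ ≥ 3).
Vertex 9 is adjacent to every vertex of [4, 5, 6, 7, 8], which already need 3 colors among themselves, so 9 needs a new color (χ ≥ 4).
The coloring below uses 4 colors, so χ(G) = 4.
A valid 4-coloring: color 1: [9]; color 2: [5, 8]; color 3: [4, 7]; color 4: [6].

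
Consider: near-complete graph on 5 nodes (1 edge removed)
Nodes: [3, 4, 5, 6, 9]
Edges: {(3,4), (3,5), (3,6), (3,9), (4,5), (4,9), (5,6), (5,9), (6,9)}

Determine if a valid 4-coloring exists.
Yes, G is 4-colorable

A valid 4-coloring: color 1: [3]; color 2: [5]; color 3: [9]; color 4: [4, 6].
(χ(G) = 4 ≤ 4.)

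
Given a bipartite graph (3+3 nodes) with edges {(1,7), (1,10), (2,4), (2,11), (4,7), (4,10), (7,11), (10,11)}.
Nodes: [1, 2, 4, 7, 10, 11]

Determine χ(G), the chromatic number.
Clique number ω(G) = 2 (lower bound: χ ≥ ω).
The graph is bipartite (no odd cycle), so 2 colors suffice: χ(G) = 2.
A valid 2-coloring: color 1: [2, 7, 10]; color 2: [1, 4, 11].

χ(G) = 2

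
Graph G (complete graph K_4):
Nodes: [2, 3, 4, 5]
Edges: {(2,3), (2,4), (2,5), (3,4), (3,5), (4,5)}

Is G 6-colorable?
Yes, G is 6-colorable

A valid 6-coloring: color 1: [5]; color 2: [4]; color 3: [3]; color 4: [2].
(χ(G) = 4 ≤ 6.)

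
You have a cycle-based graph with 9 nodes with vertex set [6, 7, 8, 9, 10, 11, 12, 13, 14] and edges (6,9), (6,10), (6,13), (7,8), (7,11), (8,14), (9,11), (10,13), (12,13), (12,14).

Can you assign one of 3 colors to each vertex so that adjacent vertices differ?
A valid 3-coloring: color 1: [7, 9, 13, 14]; color 2: [6, 8, 11, 12]; color 3: [10].
(χ(G) = 3 ≤ 3.)

Yes, G is 3-colorable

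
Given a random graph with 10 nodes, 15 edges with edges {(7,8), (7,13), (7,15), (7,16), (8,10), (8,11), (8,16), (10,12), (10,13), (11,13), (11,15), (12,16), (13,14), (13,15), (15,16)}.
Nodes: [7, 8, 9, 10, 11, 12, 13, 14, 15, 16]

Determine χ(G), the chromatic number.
Clique number ω(G) = 3 (lower bound: χ ≥ ω).
The clique on [7, 8, 16] has size 3, forcing χ ≥ 3, and the coloring below uses 3 colors, so χ(G) = 3.
A valid 3-coloring: color 1: [9, 13, 16]; color 2: [8, 12, 14, 15]; color 3: [7, 10, 11].

χ(G) = 3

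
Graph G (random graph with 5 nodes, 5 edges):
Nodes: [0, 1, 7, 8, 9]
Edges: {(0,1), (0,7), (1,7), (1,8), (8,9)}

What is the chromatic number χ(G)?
χ(G) = 3

Clique number ω(G) = 3 (lower bound: χ ≥ ω).
The clique on [0, 1, 7] has size 3, forcing χ ≥ 3, and the coloring below uses 3 colors, so χ(G) = 3.
A valid 3-coloring: color 1: [1, 9]; color 2: [0, 8]; color 3: [7].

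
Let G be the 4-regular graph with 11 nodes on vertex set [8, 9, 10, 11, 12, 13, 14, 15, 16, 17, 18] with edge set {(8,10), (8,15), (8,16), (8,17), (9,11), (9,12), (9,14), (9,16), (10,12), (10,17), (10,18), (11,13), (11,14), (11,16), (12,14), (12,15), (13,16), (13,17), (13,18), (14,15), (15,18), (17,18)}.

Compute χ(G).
χ(G) = 3

Clique number ω(G) = 3 (lower bound: χ ≥ ω).
The clique on [8, 10, 17] has size 3, forcing χ ≥ 3, and the coloring below uses 3 colors, so χ(G) = 3.
A valid 3-coloring: color 1: [8, 11, 12, 18]; color 2: [9, 10, 13, 15]; color 3: [14, 16, 17].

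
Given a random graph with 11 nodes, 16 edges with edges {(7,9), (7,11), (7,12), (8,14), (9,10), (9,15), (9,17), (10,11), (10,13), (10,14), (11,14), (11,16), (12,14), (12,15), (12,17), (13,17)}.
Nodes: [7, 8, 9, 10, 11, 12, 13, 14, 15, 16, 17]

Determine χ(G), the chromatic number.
Clique number ω(G) = 3 (lower bound: χ ≥ ω).
The clique on [10, 11, 14] has size 3, forcing χ ≥ 3, and the coloring below uses 3 colors, so χ(G) = 3.
A valid 3-coloring: color 1: [8, 9, 11, 12, 13]; color 2: [7, 14, 15, 16, 17]; color 3: [10].

χ(G) = 3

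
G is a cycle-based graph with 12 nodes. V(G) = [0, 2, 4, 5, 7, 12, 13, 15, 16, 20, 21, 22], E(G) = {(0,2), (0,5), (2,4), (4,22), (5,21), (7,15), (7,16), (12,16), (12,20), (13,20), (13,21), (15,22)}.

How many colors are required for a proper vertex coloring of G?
χ(G) = 2

Clique number ω(G) = 2 (lower bound: χ ≥ ω).
The graph is bipartite (no odd cycle), so 2 colors suffice: χ(G) = 2.
A valid 2-coloring: color 1: [2, 5, 7, 12, 13, 22]; color 2: [0, 4, 15, 16, 20, 21].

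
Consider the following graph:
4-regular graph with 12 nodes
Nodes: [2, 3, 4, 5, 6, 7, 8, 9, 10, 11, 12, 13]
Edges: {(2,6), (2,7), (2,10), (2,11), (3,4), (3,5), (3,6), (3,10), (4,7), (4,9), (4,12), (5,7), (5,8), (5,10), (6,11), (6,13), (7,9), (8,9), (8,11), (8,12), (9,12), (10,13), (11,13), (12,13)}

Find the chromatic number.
χ(G) = 3

Clique number ω(G) = 3 (lower bound: χ ≥ ω).
The clique on [2, 6, 11] has size 3, forcing χ ≥ 3, and the coloring below uses 3 colors, so χ(G) = 3.
A valid 3-coloring: color 1: [3, 7, 11, 12]; color 2: [4, 6, 8, 10]; color 3: [2, 5, 9, 13].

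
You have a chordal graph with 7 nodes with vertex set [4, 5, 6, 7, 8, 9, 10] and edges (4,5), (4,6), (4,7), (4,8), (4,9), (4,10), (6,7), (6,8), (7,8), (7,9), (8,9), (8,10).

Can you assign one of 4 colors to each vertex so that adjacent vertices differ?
Yes, G is 4-colorable

A valid 4-coloring: color 1: [4]; color 2: [5, 8]; color 3: [7, 10]; color 4: [6, 9].
(χ(G) = 4 ≤ 4.)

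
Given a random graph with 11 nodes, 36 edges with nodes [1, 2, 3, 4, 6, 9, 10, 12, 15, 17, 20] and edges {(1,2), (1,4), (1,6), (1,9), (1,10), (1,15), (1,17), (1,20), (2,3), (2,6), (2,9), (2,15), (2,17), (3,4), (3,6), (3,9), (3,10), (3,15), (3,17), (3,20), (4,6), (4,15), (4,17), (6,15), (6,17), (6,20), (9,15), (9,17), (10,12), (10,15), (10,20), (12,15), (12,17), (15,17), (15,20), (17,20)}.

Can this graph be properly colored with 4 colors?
The clique on vertices [1, 2, 9, 15, 17] has size 5 > 4, so it alone needs 5 colors.

No, G is not 4-colorable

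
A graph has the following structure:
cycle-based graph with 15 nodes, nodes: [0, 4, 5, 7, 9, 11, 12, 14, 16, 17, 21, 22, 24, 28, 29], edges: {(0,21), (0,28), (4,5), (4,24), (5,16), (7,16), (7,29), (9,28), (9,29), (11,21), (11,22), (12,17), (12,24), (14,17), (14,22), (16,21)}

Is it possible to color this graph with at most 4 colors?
Yes, G is 4-colorable

A valid 4-coloring: color 1: [0, 4, 9, 11, 12, 14, 16]; color 2: [5, 17, 21, 22, 24, 28, 29]; color 3: [7].
(χ(G) = 3 ≤ 4.)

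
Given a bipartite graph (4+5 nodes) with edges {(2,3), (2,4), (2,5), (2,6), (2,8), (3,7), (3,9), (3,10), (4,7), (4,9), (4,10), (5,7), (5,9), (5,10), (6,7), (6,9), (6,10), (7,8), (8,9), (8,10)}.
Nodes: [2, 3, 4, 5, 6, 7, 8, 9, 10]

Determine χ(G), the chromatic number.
Clique number ω(G) = 2 (lower bound: χ ≥ ω).
The graph is bipartite (no odd cycle), so 2 colors suffice: χ(G) = 2.
A valid 2-coloring: color 1: [2, 7, 9, 10]; color 2: [3, 4, 5, 6, 8].

χ(G) = 2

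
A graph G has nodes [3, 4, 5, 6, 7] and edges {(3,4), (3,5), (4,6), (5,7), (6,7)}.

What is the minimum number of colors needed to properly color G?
Clique number ω(G) = 2 (lower bound: χ ≥ ω).
Odd cycle [5, 7, 6, 4, 3] needs 3 colors (χ ≥ 3).
The coloring below uses 3 colors, so χ(G) = 3.
A valid 3-coloring: color 1: [4, 5]; color 2: [3, 7]; color 3: [6].

χ(G) = 3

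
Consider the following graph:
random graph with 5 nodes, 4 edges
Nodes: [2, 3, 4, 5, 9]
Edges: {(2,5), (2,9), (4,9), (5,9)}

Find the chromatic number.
Clique number ω(G) = 3 (lower bound: χ ≥ ω).
The clique on [2, 5, 9] has size 3, forcing χ ≥ 3, and the coloring below uses 3 colors, so χ(G) = 3.
A valid 3-coloring: color 1: [3, 9]; color 2: [2, 4]; color 3: [5].

χ(G) = 3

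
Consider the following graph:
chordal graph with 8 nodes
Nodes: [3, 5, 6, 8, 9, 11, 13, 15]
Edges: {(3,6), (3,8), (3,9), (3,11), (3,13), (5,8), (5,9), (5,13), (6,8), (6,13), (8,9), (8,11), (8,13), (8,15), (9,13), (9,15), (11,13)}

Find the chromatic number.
Clique number ω(G) = 4 (lower bound: χ ≥ ω).
The clique on [3, 8, 9, 13] has size 4, forcing χ ≥ 4, and the coloring below uses 4 colors, so χ(G) = 4.
A valid 4-coloring: color 1: [8]; color 2: [13, 15]; color 3: [6, 9, 11]; color 4: [3, 5].

χ(G) = 4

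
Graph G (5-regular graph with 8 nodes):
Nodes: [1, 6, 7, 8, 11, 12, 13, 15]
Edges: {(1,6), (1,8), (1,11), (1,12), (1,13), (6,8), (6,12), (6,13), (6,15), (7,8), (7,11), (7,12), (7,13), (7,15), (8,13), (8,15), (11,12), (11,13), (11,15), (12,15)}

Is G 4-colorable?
Yes, G is 4-colorable

A valid 4-coloring: color 1: [1, 15]; color 2: [12, 13]; color 3: [8, 11]; color 4: [6, 7].
(χ(G) = 4 ≤ 4.)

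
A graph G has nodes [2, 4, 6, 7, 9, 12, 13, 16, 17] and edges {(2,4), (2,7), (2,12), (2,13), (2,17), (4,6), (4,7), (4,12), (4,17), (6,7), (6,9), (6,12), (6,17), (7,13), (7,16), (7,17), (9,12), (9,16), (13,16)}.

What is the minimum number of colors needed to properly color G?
Clique number ω(G) = 4 (lower bound: χ ≥ ω).
The clique on [2, 4, 7, 17] has size 4, forcing χ ≥ 4, and the coloring below uses 4 colors, so χ(G) = 4.
A valid 4-coloring: color 1: [7, 12]; color 2: [4, 9, 13]; color 3: [2, 6, 16]; color 4: [17].

χ(G) = 4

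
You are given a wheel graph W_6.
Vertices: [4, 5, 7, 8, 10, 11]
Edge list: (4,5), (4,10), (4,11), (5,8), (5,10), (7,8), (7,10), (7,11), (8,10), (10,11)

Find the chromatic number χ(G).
Clique number ω(G) = 3 (lower bound: χ ≥ ω).
Odd cycle [4, 5, 8, 7, 11] needs 3 colors (χ ≥ 3).
Vertex 10 is adjacent to every vertex of [4, 5, 7, 8, 11], which already need 3 colors among themselves, so 10 needs a new color (χ ≥ 4).
The coloring below uses 4 colors, so χ(G) = 4.
A valid 4-coloring: color 1: [10]; color 2: [4, 7]; color 3: [5, 11]; color 4: [8].

χ(G) = 4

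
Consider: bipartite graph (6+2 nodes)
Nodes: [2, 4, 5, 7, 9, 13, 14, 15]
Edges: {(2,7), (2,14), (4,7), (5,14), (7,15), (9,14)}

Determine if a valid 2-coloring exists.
A valid 2-coloring: color 1: [7, 13, 14]; color 2: [2, 4, 5, 9, 15].
(χ(G) = 2 ≤ 2.)

Yes, G is 2-colorable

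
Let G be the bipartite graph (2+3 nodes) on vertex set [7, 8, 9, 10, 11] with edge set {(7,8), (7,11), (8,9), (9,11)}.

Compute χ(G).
χ(G) = 2

Clique number ω(G) = 2 (lower bound: χ ≥ ω).
The graph is bipartite (no odd cycle), so 2 colors suffice: χ(G) = 2.
A valid 2-coloring: color 1: [8, 10, 11]; color 2: [7, 9].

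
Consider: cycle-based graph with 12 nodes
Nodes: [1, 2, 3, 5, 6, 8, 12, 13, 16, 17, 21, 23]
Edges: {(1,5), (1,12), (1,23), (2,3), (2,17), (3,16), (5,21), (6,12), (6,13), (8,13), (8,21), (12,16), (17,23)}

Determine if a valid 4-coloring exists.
Yes, G is 4-colorable

A valid 4-coloring: color 1: [1, 3, 6, 17, 21]; color 2: [2, 5, 8, 12, 23]; color 3: [13, 16].
(χ(G) = 3 ≤ 4.)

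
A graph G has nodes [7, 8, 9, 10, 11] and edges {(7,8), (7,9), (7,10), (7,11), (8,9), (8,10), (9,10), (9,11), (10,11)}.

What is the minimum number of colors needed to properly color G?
Clique number ω(G) = 4 (lower bound: χ ≥ ω).
The clique on [7, 8, 9, 10] has size 4, forcing χ ≥ 4, and the coloring below uses 4 colors, so χ(G) = 4.
A valid 4-coloring: color 1: [10]; color 2: [7]; color 3: [9]; color 4: [8, 11].

χ(G) = 4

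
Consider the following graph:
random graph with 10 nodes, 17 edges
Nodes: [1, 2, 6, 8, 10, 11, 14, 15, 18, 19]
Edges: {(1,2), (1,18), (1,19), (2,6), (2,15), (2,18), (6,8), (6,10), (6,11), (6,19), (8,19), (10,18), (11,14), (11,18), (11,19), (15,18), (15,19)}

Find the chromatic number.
χ(G) = 3

Clique number ω(G) = 3 (lower bound: χ ≥ ω).
The clique on [1, 2, 18] has size 3, forcing χ ≥ 3, and the coloring below uses 3 colors, so χ(G) = 3.
A valid 3-coloring: color 1: [14, 18, 19]; color 2: [2, 8, 10, 11]; color 3: [1, 6, 15].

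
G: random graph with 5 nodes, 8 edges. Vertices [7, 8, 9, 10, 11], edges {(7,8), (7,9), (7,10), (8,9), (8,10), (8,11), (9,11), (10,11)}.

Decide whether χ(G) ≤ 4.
Yes, G is 4-colorable

A valid 4-coloring: color 1: [8]; color 2: [7, 11]; color 3: [9, 10].
(χ(G) = 3 ≤ 4.)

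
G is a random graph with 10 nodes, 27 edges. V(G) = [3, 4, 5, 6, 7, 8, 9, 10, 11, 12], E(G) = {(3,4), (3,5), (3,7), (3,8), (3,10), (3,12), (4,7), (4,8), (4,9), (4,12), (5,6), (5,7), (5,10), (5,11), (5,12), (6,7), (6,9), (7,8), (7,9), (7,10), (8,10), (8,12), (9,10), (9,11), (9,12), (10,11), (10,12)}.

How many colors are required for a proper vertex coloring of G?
χ(G) = 4

Clique number ω(G) = 4 (lower bound: χ ≥ ω).
The clique on [3, 8, 10, 12] has size 4, forcing χ ≥ 4, and the coloring below uses 4 colors, so χ(G) = 4.
A valid 4-coloring: color 1: [4, 6, 10]; color 2: [7, 11, 12]; color 3: [5, 8, 9]; color 4: [3].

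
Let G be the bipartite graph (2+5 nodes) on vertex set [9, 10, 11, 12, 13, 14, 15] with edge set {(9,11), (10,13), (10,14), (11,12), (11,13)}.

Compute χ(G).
χ(G) = 2

Clique number ω(G) = 2 (lower bound: χ ≥ ω).
The graph is bipartite (no odd cycle), so 2 colors suffice: χ(G) = 2.
A valid 2-coloring: color 1: [10, 11, 15]; color 2: [9, 12, 13, 14].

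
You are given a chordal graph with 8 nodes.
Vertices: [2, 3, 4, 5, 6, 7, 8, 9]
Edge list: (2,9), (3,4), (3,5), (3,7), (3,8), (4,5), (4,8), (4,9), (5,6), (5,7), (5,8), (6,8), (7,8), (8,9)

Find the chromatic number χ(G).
Clique number ω(G) = 4 (lower bound: χ ≥ ω).
The clique on [3, 4, 5, 8] has size 4, forcing χ ≥ 4, and the coloring below uses 4 colors, so χ(G) = 4.
A valid 4-coloring: color 1: [2, 8]; color 2: [5, 9]; color 3: [4, 6, 7]; color 4: [3].

χ(G) = 4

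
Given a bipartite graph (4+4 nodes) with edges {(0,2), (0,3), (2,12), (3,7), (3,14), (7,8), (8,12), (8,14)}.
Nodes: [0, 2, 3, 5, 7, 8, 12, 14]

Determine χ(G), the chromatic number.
χ(G) = 2

Clique number ω(G) = 2 (lower bound: χ ≥ ω).
The graph is bipartite (no odd cycle), so 2 colors suffice: χ(G) = 2.
A valid 2-coloring: color 1: [2, 3, 5, 8]; color 2: [0, 7, 12, 14].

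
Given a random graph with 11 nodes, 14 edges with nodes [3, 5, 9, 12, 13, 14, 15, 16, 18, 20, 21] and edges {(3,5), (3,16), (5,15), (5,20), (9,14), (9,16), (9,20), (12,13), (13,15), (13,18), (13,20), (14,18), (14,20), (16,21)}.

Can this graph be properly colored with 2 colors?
No, G is not 2-colorable

The clique on vertices [9, 14, 20] has size 3 > 2, so it alone needs 3 colors.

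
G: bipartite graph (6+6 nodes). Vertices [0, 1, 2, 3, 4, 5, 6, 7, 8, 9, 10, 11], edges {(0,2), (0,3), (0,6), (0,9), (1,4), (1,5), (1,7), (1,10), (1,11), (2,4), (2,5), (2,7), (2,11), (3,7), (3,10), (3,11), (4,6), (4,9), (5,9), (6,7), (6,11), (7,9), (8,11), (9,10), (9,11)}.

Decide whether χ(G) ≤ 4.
A valid 4-coloring: color 1: [1, 2, 3, 6, 8, 9]; color 2: [0, 4, 5, 7, 10, 11].
(χ(G) = 2 ≤ 4.)

Yes, G is 4-colorable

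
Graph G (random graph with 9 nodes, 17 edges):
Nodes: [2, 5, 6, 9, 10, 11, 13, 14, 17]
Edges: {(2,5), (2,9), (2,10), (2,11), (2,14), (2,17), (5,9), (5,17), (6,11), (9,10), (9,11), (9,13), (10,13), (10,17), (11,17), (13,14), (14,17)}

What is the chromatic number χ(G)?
χ(G) = 3

Clique number ω(G) = 3 (lower bound: χ ≥ ω).
The clique on [2, 9, 10] has size 3, forcing χ ≥ 3, and the coloring below uses 3 colors, so χ(G) = 3.
A valid 3-coloring: color 1: [2, 6, 13]; color 2: [9, 17]; color 3: [5, 10, 11, 14].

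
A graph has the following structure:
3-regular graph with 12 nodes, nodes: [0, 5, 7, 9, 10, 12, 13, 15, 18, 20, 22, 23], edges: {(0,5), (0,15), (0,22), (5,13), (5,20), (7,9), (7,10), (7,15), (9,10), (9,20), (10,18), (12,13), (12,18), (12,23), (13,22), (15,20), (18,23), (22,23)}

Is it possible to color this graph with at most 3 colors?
A valid 3-coloring: color 1: [5, 9, 15, 18, 22]; color 2: [0, 10, 12, 20]; color 3: [7, 13, 23].
(χ(G) = 3 ≤ 3.)

Yes, G is 3-colorable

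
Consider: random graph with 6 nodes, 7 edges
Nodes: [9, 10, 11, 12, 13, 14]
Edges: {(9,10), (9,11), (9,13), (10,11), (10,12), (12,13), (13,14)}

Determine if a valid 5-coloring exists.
Yes, G is 5-colorable

A valid 5-coloring: color 1: [10, 13]; color 2: [9, 12, 14]; color 3: [11].
(χ(G) = 3 ≤ 5.)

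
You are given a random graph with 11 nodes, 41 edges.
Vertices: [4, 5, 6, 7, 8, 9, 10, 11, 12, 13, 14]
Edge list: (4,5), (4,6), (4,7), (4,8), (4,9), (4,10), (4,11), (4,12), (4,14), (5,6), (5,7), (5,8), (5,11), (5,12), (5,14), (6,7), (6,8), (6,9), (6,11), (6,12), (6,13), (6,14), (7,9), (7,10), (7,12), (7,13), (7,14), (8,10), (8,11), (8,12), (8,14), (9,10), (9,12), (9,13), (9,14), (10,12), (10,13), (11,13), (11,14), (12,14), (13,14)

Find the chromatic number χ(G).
χ(G) = 6

Clique number ω(G) = 6 (lower bound: χ ≥ ω).
The clique on [4, 6, 7, 9, 12, 14] has size 6, forcing χ ≥ 6, and the coloring below uses 6 colors, so χ(G) = 6.
A valid 6-coloring: color 1: [6, 10]; color 2: [4, 13]; color 3: [14]; color 4: [11, 12]; color 5: [7, 8]; color 6: [5, 9].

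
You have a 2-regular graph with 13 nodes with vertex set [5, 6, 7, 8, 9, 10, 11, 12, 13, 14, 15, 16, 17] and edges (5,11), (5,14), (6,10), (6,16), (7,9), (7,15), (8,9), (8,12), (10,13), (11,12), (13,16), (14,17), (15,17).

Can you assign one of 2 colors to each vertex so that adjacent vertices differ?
Odd cycle [8, 9, 7, 15, 17, 14, 5, 11, 12] needs 3 colors (χ ≥ 3).
Hence χ(G) ≥ 3 > 2, so no proper 2-coloring exists.

No, G is not 2-colorable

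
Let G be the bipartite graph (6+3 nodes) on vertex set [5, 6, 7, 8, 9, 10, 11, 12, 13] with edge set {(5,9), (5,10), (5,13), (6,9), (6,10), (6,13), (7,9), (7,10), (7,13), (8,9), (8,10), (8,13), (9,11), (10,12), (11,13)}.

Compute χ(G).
Clique number ω(G) = 2 (lower bound: χ ≥ ω).
The graph is bipartite (no odd cycle), so 2 colors suffice: χ(G) = 2.
A valid 2-coloring: color 1: [9, 10, 13]; color 2: [5, 6, 7, 8, 11, 12].

χ(G) = 2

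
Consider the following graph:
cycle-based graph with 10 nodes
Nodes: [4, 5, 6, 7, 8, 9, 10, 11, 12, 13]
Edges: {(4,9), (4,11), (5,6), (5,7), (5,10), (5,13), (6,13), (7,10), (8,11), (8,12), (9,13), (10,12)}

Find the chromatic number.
Clique number ω(G) = 3 (lower bound: χ ≥ ω).
The clique on [5, 7, 10] has size 3, forcing χ ≥ 3, and the coloring below uses 3 colors, so χ(G) = 3.
A valid 3-coloring: color 1: [5, 9, 11, 12]; color 2: [4, 8, 10, 13]; color 3: [6, 7].

χ(G) = 3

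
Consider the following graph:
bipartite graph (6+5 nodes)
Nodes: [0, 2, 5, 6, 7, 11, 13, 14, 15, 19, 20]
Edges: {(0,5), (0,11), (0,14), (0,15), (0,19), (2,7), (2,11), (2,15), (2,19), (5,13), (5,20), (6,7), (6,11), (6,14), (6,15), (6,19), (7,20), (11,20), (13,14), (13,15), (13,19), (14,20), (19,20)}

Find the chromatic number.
χ(G) = 2

Clique number ω(G) = 2 (lower bound: χ ≥ ω).
The graph is bipartite (no odd cycle), so 2 colors suffice: χ(G) = 2.
A valid 2-coloring: color 1: [5, 7, 11, 14, 15, 19]; color 2: [0, 2, 6, 13, 20].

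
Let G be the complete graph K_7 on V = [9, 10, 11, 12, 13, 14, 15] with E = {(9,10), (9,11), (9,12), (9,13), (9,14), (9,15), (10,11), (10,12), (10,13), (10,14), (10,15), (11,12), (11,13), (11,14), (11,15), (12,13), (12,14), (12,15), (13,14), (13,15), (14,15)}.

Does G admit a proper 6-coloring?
No, G is not 6-colorable

The clique on vertices [9, 10, 11, 12, 13, 14, 15] has size 7 > 6, so it alone needs 7 colors.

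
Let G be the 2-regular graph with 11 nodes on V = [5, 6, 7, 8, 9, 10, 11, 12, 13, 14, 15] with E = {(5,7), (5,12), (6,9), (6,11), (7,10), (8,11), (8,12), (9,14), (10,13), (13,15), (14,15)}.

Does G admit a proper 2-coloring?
Odd cycle [14, 15, 13, 10, 7, 5, 12, 8, 11, 6, 9] needs 3 colors (χ ≥ 3).
Hence χ(G) ≥ 3 > 2, so no proper 2-coloring exists.

No, G is not 2-colorable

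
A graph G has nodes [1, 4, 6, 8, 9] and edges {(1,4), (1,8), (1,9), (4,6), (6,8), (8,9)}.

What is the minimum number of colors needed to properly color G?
χ(G) = 3

Clique number ω(G) = 3 (lower bound: χ ≥ ω).
The clique on [1, 8, 9] has size 3, forcing χ ≥ 3, and the coloring below uses 3 colors, so χ(G) = 3.
A valid 3-coloring: color 1: [1, 6]; color 2: [4, 8]; color 3: [9].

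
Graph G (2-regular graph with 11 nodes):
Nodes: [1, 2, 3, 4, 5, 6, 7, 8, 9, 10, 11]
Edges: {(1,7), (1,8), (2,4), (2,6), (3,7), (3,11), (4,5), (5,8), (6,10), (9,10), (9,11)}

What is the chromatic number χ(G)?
Clique number ω(G) = 2 (lower bound: χ ≥ ω).
Odd cycle [9, 10, 6, 2, 4, 5, 8, 1, 7, 3, 11] needs 3 colors (χ ≥ 3).
The coloring below uses 3 colors, so χ(G) = 3.
A valid 3-coloring: color 1: [1, 3, 4, 6, 9]; color 2: [2, 7, 8, 10, 11]; color 3: [5].

χ(G) = 3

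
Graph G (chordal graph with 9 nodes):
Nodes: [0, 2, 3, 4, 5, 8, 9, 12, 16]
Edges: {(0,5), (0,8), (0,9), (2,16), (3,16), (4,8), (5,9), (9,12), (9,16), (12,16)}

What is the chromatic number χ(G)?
χ(G) = 3

Clique number ω(G) = 3 (lower bound: χ ≥ ω).
The clique on [0, 5, 9] has size 3, forcing χ ≥ 3, and the coloring below uses 3 colors, so χ(G) = 3.
A valid 3-coloring: color 1: [2, 3, 8, 9]; color 2: [0, 4, 16]; color 3: [5, 12].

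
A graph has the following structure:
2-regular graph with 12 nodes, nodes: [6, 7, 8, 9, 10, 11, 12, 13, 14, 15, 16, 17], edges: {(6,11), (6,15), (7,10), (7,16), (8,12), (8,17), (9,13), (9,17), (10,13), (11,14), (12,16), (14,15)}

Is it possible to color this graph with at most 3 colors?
A valid 3-coloring: color 1: [7, 11, 12, 13, 15, 17]; color 2: [6, 8, 9, 10, 14, 16].
(χ(G) = 2 ≤ 3.)

Yes, G is 3-colorable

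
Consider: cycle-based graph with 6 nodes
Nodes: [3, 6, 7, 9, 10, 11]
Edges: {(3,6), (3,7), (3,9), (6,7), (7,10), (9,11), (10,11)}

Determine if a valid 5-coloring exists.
A valid 5-coloring: color 1: [3, 11]; color 2: [7, 9]; color 3: [6, 10].
(χ(G) = 3 ≤ 5.)

Yes, G is 5-colorable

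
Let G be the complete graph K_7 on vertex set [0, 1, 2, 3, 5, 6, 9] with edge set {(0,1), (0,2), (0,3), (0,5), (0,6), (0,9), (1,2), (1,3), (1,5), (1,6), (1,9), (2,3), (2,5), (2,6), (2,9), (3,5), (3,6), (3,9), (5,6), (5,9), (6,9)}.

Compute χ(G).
χ(G) = 7

Clique number ω(G) = 7 (lower bound: χ ≥ ω).
The clique on [0, 1, 2, 3, 5, 6, 9] has size 7, forcing χ ≥ 7, and the coloring below uses 7 colors, so χ(G) = 7.
A valid 7-coloring: color 1: [0]; color 2: [6]; color 3: [2]; color 4: [3]; color 5: [1]; color 6: [9]; color 7: [5].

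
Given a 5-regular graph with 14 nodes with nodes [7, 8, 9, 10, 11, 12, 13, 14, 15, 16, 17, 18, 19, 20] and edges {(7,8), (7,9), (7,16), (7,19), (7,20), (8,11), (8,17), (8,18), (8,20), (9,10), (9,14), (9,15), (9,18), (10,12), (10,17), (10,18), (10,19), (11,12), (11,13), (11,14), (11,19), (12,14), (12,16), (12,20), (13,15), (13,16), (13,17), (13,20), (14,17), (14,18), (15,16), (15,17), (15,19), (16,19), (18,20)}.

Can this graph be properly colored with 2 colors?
The clique on vertices [7, 8, 20] has size 3 > 2, so it alone needs 3 colors.

No, G is not 2-colorable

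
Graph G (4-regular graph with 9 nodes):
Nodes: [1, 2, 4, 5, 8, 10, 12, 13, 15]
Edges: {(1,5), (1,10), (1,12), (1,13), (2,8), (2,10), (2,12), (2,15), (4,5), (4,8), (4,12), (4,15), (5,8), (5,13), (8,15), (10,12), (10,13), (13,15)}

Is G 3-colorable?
A valid 3-coloring: color 1: [1, 2, 4]; color 2: [8, 12, 13]; color 3: [5, 10, 15].
(χ(G) = 3 ≤ 3.)

Yes, G is 3-colorable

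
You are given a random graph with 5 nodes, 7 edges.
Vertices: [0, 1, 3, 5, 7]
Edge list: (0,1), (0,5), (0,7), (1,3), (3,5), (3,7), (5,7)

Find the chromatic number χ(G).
Clique number ω(G) = 3 (lower bound: χ ≥ ω).
The clique on [0, 5, 7] has size 3, forcing χ ≥ 3, and the coloring below uses 3 colors, so χ(G) = 3.
A valid 3-coloring: color 1: [1, 5]; color 2: [7]; color 3: [0, 3].

χ(G) = 3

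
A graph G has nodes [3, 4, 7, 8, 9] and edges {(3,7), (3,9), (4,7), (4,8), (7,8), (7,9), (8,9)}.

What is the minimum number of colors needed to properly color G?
χ(G) = 3

Clique number ω(G) = 3 (lower bound: χ ≥ ω).
The clique on [7, 8, 9] has size 3, forcing χ ≥ 3, and the coloring below uses 3 colors, so χ(G) = 3.
A valid 3-coloring: color 1: [7]; color 2: [3, 8]; color 3: [4, 9].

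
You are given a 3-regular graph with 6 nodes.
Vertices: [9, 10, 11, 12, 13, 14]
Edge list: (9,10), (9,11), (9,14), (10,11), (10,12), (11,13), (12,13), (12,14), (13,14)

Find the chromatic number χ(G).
Clique number ω(G) = 3 (lower bound: χ ≥ ω).
The clique on [9, 10, 11] has size 3, forcing χ ≥ 3, and the coloring below uses 3 colors, so χ(G) = 3.
A valid 3-coloring: color 1: [11, 12]; color 2: [10, 14]; color 3: [9, 13].

χ(G) = 3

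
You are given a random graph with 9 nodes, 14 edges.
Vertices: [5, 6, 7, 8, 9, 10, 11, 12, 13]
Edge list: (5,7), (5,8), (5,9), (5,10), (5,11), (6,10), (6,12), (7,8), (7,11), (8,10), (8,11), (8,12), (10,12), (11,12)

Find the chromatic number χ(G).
Clique number ω(G) = 4 (lower bound: χ ≥ ω).
The clique on [5, 7, 8, 11] has size 4, forcing χ ≥ 4, and the coloring below uses 4 colors, so χ(G) = 4.
A valid 4-coloring: color 1: [5, 12, 13]; color 2: [6, 8, 9]; color 3: [10, 11]; color 4: [7].

χ(G) = 4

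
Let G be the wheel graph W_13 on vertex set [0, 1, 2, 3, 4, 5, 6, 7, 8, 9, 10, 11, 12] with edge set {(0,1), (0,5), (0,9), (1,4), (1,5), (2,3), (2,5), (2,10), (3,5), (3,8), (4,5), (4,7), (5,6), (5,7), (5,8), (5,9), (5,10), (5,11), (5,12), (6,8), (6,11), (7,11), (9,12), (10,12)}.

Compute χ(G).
χ(G) = 3

Clique number ω(G) = 3 (lower bound: χ ≥ ω).
The clique on [0, 1, 5] has size 3, forcing χ ≥ 3, and the coloring below uses 3 colors, so χ(G) = 3.
A valid 3-coloring: color 1: [5]; color 2: [1, 3, 6, 7, 9, 10]; color 3: [0, 2, 4, 8, 11, 12].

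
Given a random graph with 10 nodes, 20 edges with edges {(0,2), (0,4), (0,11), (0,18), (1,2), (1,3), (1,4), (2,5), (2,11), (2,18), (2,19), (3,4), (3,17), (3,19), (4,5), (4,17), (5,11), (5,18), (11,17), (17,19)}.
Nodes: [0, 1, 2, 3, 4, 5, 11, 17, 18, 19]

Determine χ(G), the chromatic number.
χ(G) = 3

Clique number ω(G) = 3 (lower bound: χ ≥ ω).
The clique on [3, 17, 19] has size 3, forcing χ ≥ 3, and the coloring below uses 3 colors, so χ(G) = 3.
A valid 3-coloring: color 1: [2, 3]; color 2: [0, 1, 5, 17]; color 3: [4, 11, 18, 19].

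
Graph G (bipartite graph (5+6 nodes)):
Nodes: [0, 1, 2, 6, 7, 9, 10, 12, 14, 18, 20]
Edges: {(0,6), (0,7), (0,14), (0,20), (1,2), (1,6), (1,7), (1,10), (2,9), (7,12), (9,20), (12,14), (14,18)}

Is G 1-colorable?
No, G is not 1-colorable

Edge (0,20) forces its endpoints to differ, so 1 color is not enough.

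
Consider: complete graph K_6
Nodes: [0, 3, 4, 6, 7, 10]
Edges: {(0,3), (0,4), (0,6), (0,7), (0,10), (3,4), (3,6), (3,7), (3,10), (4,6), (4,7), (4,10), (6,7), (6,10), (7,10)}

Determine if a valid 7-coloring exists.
Yes, G is 7-colorable

A valid 7-coloring: color 1: [4]; color 2: [0]; color 3: [3]; color 4: [7]; color 5: [10]; color 6: [6].
(χ(G) = 6 ≤ 7.)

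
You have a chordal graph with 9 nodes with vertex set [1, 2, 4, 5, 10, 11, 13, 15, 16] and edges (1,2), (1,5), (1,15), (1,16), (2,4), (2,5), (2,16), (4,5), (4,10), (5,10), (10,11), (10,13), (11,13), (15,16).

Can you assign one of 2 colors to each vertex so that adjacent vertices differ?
No, G is not 2-colorable

The clique on vertices [1, 2, 16] has size 3 > 2, so it alone needs 3 colors.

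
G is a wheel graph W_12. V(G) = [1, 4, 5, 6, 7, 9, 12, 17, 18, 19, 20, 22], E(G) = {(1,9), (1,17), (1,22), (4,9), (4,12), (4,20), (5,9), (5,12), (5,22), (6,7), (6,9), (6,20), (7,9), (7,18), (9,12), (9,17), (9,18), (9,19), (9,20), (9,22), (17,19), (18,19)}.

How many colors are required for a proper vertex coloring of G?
Clique number ω(G) = 3 (lower bound: χ ≥ ω).
Odd cycle [12, 4, 20, 6, 7, 18, 19, 17, 1, 22, 5] needs 3 colors (χ ≥ 3).
Vertex 9 is adjacent to every vertex of [1, 4, 5, 6, 7, 12, 17, 18, 19, 20, 22], which already need 3 colors among themselves, so 9 needs a new color (χ ≥ 4).
The coloring below uses 4 colors, so χ(G) = 4.
A valid 4-coloring: color 1: [9]; color 2: [7, 12, 19, 20, 22]; color 3: [4, 5, 6, 17, 18]; color 4: [1].

χ(G) = 4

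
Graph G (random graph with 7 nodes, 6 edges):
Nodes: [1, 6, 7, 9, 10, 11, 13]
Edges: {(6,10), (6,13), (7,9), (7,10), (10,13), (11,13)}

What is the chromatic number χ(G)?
Clique number ω(G) = 3 (lower bound: χ ≥ ω).
The clique on [6, 10, 13] has size 3, forcing χ ≥ 3, and the coloring below uses 3 colors, so χ(G) = 3.
A valid 3-coloring: color 1: [1, 9, 10, 11]; color 2: [7, 13]; color 3: [6].

χ(G) = 3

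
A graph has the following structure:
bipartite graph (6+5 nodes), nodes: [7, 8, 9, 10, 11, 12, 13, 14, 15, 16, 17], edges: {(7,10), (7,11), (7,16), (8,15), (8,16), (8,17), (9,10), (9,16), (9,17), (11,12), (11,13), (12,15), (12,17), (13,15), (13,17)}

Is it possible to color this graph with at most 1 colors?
Edge (7,16) forces its endpoints to differ, so 1 color is not enough.

No, G is not 1-colorable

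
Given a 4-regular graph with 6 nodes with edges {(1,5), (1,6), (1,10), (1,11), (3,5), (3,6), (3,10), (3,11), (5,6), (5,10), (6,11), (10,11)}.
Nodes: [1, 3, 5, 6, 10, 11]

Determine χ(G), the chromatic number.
χ(G) = 3

Clique number ω(G) = 3 (lower bound: χ ≥ ω).
The clique on [1, 10, 11] has size 3, forcing χ ≥ 3, and the coloring below uses 3 colors, so χ(G) = 3.
A valid 3-coloring: color 1: [5, 11]; color 2: [6, 10]; color 3: [1, 3].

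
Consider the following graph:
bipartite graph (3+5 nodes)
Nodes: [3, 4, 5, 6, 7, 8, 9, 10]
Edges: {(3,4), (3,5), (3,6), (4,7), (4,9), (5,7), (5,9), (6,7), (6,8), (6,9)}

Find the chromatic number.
χ(G) = 2

Clique number ω(G) = 2 (lower bound: χ ≥ ω).
The graph is bipartite (no odd cycle), so 2 colors suffice: χ(G) = 2.
A valid 2-coloring: color 1: [4, 5, 6, 10]; color 2: [3, 7, 8, 9].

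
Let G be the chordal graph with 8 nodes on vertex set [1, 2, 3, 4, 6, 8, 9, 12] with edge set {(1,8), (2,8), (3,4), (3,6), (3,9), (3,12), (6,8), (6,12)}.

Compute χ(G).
Clique number ω(G) = 3 (lower bound: χ ≥ ω).
The clique on [3, 6, 12] has size 3, forcing χ ≥ 3, and the coloring below uses 3 colors, so χ(G) = 3.
A valid 3-coloring: color 1: [3, 8]; color 2: [1, 2, 4, 6, 9]; color 3: [12].

χ(G) = 3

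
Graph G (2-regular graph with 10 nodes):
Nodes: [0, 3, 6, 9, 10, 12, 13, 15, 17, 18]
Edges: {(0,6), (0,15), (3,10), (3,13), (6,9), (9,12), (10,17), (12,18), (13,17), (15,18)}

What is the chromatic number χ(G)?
χ(G) = 2

Clique number ω(G) = 2 (lower bound: χ ≥ ω).
The graph is bipartite (no odd cycle), so 2 colors suffice: χ(G) = 2.
A valid 2-coloring: color 1: [6, 10, 12, 13, 15]; color 2: [0, 3, 9, 17, 18].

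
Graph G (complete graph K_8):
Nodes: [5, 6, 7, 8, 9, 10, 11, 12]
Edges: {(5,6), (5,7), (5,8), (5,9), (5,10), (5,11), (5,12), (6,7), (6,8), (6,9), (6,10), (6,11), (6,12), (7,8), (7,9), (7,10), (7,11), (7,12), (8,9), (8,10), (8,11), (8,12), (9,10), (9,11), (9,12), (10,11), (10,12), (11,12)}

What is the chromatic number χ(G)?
χ(G) = 8

Clique number ω(G) = 8 (lower bound: χ ≥ ω).
The clique on [5, 6, 7, 8, 9, 10, 11, 12] has size 8, forcing χ ≥ 8, and the coloring below uses 8 colors, so χ(G) = 8.
A valid 8-coloring: color 1: [9]; color 2: [5]; color 3: [8]; color 4: [11]; color 5: [12]; color 6: [10]; color 7: [6]; color 8: [7].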